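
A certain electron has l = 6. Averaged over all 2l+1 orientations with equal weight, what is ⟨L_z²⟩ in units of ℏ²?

The allowed m_l values are -6, -5, -4, -3, -2, -1, 0, 1, 2, 3, 4, 5, 6.
⟨L_z²⟩ = ℏ²·(Σ m_l²)/(2l+1) = ℏ²·182/13 = 14ℏ².

⟨L_z²⟩ = 14 ℏ²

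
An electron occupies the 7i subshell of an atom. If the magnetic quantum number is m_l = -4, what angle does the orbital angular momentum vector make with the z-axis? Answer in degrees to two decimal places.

θ ≈ 128.11°

For 7i, l = 6.
|L|² = l(l+1)ℏ² = 42ℏ², so |L| = √42 ℏ.
L_z = m_l ℏ = −4ℏ.
cos θ = L_z/|L| = -4/√42, so θ ≈ 128.11°.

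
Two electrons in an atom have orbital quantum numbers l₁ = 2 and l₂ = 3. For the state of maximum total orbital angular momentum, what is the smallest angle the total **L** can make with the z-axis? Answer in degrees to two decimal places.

θ_min ≈ 24.09°

The total orbital quantum number L ranges from |l₁ − l₂| to l₁ + l₂ in integer steps.
Allowed values: L = 1, 2, 3, 4, 5.
The maximum is L = 5, with |L_tot| = ℏ√(5·6) = √30 ℏ.
The minimum angle with z is arccos(5/√30) ≈ 24.09°.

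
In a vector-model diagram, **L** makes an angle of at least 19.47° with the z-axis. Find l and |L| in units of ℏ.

cos θ_min = l/√(l(l+1)) = √(l/(l+1)), so l/(l+1) = cos²(19.47°) = 0.8889.
l = cos²θ/sin²θ ≈ 8.
Then |L| = ℏ√(8·9) = 6√2 ℏ.

l = 8, |L| = 6√2 ℏ ≈ 8.485ℏ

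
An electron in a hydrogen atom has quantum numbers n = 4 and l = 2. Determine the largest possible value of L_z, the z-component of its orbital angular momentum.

L_z = m_l ℏ with m_l ∈ {−2, …, 2}; the maximum is m_l = 2.

L_z,max = 2ℏ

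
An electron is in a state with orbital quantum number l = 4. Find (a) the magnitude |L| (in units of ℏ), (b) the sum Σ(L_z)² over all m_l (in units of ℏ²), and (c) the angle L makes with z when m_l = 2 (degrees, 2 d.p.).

|L| = 2√5 ℏ ≈ 4.472ℏ; Σ(L_z)² = 60 ℏ²; θ(m_l=2) ≈ 63.43°

|L| = ℏ√(4·5) = 2√5 ℏ ≈ 4.472ℏ.
Σ m_l² = 60, so Σ(L_z)² = 60 ℏ².
For m_l = 2: cos θ = 2/√20, θ ≈ 63.43°.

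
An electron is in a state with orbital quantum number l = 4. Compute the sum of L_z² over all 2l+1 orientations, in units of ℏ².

Σ(L_z)² = 60 ℏ²

m_l ∈ {-4, -3, -2, -1, 0, 1, 2, 3, 4}.
Summing m² from −4 to 4: Σ m_l² = 60.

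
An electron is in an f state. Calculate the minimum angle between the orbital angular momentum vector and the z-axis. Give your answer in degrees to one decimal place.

For an f orbital, l = 3.
|L|² = l(l+1)ℏ² = 12ℏ², so |L| = 2√3 ℏ.
The smallest angle corresponds to the largest L_z, i.e. m_l = l = 3, giving L_z = 3ℏ.
cos θ_min = 3/√12, so θ_min ≈ 30.0°.

θ_min ≈ 30.0°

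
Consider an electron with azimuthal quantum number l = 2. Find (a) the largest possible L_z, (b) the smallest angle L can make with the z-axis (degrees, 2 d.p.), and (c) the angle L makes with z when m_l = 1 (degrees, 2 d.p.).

L_z,max = lℏ = 2ℏ.
cos θ_min = 2/√6, so θ_min ≈ 35.26°.
For m_l = 1: cos θ = 1/√6, θ ≈ 65.91°.

L_z,max = 2ℏ; θ_min ≈ 35.26°; θ(m_l=1) ≈ 65.91°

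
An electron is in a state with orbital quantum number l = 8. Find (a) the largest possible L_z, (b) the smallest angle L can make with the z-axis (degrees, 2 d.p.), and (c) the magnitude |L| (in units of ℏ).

L_z,max = lℏ = 8ℏ.
cos θ_min = 8/√72, so θ_min ≈ 19.47°.
|L| = ℏ√(8·9) = 6√2 ℏ ≈ 8.485ℏ.

L_z,max = 8ℏ; θ_min ≈ 19.47°; |L| = 6√2 ℏ ≈ 8.485ℏ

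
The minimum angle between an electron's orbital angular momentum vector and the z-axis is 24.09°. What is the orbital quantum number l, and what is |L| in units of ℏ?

At minimum angle, m_l = l, so cos θ = l/√(l(l+1)); cos²θ = l/(l+1) = 0.8334.
Thus l = 0.8334/(1 − 0.8334) ≈ 5.
Then |L| = ℏ√(5·6) = √30 ℏ.

l = 5, |L| = √30 ℏ ≈ 5.477ℏ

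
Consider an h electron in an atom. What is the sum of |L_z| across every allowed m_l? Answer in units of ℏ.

For an h orbital, l = 5.
The allowed m_l values are -5, -4, -3, -2, -1, 0, 1, 2, 3, 4, 5.
Σ|m_l| = l(l+1) = 30.

Σ|L_z| = 30 ℏ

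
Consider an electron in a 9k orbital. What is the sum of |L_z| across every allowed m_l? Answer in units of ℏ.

Σ|L_z| = 56 ℏ

The 9k subshell has l = 7.
m_l runs from −7 to 7, i.e. {-7, -6, -5, -4, -3, -2, -1, 0, 1, 2, 3, 4, 5, 6, 7}.
Σ|m_l| = 2(1+2+…+7) = 56.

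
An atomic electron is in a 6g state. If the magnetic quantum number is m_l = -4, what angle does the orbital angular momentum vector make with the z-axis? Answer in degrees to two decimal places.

For 6g, l = 4.
|L|² = l(l+1)ℏ² = 20ℏ², so |L| = 2√5 ℏ.
L_z = m_l ℏ = −4ℏ.
cos θ = L_z/|L| = -4/√20, so θ ≈ 153.43°.

θ ≈ 153.43°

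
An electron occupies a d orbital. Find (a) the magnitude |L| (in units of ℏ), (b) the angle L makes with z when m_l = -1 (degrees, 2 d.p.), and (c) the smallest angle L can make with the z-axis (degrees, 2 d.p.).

For a d orbital, l = 2.
|L| = ℏ√(2·3) = √6 ℏ ≈ 2.449ℏ.
For m_l = -1: cos θ = -1/√6, θ ≈ 114.09°.
cos θ_min = 2/√6, so θ_min ≈ 35.26°.

|L| = √6 ℏ ≈ 2.449ℏ; θ(m_l=-1) ≈ 114.09°; θ_min ≈ 35.26°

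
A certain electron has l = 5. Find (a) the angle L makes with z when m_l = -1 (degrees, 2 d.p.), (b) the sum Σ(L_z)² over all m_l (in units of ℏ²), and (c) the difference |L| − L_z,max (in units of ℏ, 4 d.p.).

For m_l = -1: cos θ = -1/√30, θ ≈ 100.52°.
Σ m_l² = 110, so Σ(L_z)² = 110 ℏ².
|L| − L_z,max = (√30 − 5)ℏ ≈ 0.4772ℏ.

θ(m_l=-1) ≈ 100.52°; Σ(L_z)² = 110 ℏ²; |L|−L_z,max ≈ 0.4772ℏ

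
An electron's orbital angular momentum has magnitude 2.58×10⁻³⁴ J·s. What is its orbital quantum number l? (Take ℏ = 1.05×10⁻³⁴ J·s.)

l = 2

|L|/ℏ = (2.58×10⁻³⁴)/(1.05×10⁻³⁴) ≈ 2.457.
Set l(l+1) = 6.04; the integer solution is l = 2.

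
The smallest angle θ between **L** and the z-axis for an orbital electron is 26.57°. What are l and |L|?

cos θ_min = l/√(l(l+1)) = √(l/(l+1)), so l/(l+1) = cos²(26.57°) = 0.7999.
Solving: l = 4.
Then |L| = ℏ√(4·5) = 2√5 ℏ.

l = 4, |L| = 2√5 ℏ ≈ 4.472ℏ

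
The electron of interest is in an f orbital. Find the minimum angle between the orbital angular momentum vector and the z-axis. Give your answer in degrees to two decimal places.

An f state has l = 3.
|L| = ℏ√(l(l+1)) = 2√3 ℏ.
The smallest angle corresponds to the largest L_z, i.e. m_l = l = 3, giving L_z = 3ℏ.
cos θ_min = 3/√12, so θ_min ≈ 30.00°.

θ_min ≈ 30.00°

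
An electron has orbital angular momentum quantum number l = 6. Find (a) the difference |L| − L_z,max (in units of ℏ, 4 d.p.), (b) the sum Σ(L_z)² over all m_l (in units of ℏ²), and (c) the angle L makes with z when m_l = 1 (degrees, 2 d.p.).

|L|−L_z,max ≈ 0.4807ℏ; Σ(L_z)² = 182 ℏ²; θ(m_l=1) ≈ 81.12°

|L| − L_z,max = (√42 − 6)ℏ ≈ 0.4807ℏ.
Σ m_l² = 182, so Σ(L_z)² = 182 ℏ².
For m_l = 1: cos θ = 1/√42, θ ≈ 81.12°.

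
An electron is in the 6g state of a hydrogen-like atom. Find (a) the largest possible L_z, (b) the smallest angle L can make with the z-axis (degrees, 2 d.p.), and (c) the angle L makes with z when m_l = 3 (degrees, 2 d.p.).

For 6g, l = 4.
L_z,max = lℏ = 4ℏ.
cos θ_min = 4/√20, so θ_min ≈ 26.57°.
For m_l = 3: cos θ = 3/√20, θ ≈ 47.87°.

L_z,max = 4ℏ; θ_min ≈ 26.57°; θ(m_l=3) ≈ 47.87°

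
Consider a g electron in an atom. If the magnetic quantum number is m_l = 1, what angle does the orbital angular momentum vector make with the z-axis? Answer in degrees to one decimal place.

For a g orbital, l = 4.
|L|² = l(l+1)ℏ² = 20ℏ², so |L| = 2√5 ℏ.
L_z = m_l ℏ = 1ℏ.
cos θ = L_z/|L| = 1/√20, so θ ≈ 77.1°.

θ ≈ 77.1°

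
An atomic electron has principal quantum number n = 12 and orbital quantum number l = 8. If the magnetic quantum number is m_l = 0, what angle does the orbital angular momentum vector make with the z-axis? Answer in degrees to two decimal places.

|L|² = l(l+1)ℏ² = 72ℏ², so |L| = 6√2 ℏ.
L_z = m_l ℏ = 0ℏ.
cos θ = L_z/|L| = 0/√72, so θ ≈ 90.00°.

θ ≈ 90.00°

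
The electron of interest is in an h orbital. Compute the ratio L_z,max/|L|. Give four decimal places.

L_z,max/|L| = 0.9129

An h state has l = 5.
|L| = √30 ℏ ≈ 5.4772ℏ, while L_z,max = lℏ = 5ℏ.
L_z,max/|L| = 5/√30 = 0.9129.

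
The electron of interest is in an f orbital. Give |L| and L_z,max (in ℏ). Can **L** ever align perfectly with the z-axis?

An f state has l = 3.
|L| = 2√3 ℏ ≈ 3.4641ℏ, while L_z,max = lℏ = 3ℏ.
Since |L| > L_z,max, the vector can never point exactly along z; the closest it comes is θ_min = arccos(3/√12) ≈ 30.0°.

No: L_z,max = 3ℏ < |L| = 2√3 ℏ ≈ 3.464ℏ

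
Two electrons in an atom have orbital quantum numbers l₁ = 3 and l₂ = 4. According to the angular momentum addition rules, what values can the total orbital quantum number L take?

L = 1, 2, 3, 4, 5, 6, 7

L runs from |3 − 4| = 1 to 3 + 4 = 7.
Allowed values: L = 1, 2, 3, 4, 5, 6, 7.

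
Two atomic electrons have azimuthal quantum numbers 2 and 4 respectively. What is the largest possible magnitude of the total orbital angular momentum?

By the triangle rule, |l₁ − l₂| ≤ L ≤ l₁ + l₂.
L ∈ {2, 3, 4, 5, 6}.
The largest magnitude corresponds to L = 6: |L_tot| = ℏ√(6·7) = √42 ℏ.

|L_tot|_max = √42 ℏ ≈ 6.481ℏ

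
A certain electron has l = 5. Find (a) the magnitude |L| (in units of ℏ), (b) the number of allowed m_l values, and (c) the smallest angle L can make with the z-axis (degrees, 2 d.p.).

|L| = ℏ√(5·6) = √30 ℏ ≈ 5.477ℏ.
There are 2l+1 = 11 values of m_l.
cos θ_min = 5/√30, so θ_min ≈ 24.09°.

|L| = √30 ℏ ≈ 5.477ℏ; 11 values; θ_min ≈ 24.09°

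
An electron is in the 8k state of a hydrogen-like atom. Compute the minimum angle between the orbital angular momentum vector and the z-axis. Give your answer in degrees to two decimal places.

θ_min ≈ 20.70°

For 8k, l = 7.
|L| = √(l(l+1)) ℏ = 2√14 ℏ.
The smallest angle corresponds to the largest L_z, i.e. m_l = l = 7, giving L_z = 7ℏ.
cos θ_min = 7/√56, so θ_min ≈ 20.70°.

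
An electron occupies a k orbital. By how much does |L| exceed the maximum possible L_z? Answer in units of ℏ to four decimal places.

|L| − L_z,max ≈ 0.4833ℏ

For a k orbital, l = 7.
|L| = 2√14 ℏ ≈ 7.4833ℏ, while L_z,max = lℏ = 7ℏ.
The difference is (2√14 − 7)ℏ ≈ 0.4833ℏ.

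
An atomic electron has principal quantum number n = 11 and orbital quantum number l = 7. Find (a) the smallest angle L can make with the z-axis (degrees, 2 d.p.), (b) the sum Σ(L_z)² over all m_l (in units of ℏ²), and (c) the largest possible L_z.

θ_min ≈ 20.70°; Σ(L_z)² = 280 ℏ²; L_z,max = 7ℏ

cos θ_min = 7/√56, so θ_min ≈ 20.70°.
Σ m_l² = 280, so Σ(L_z)² = 280 ℏ².
L_z,max = lℏ = 7ℏ.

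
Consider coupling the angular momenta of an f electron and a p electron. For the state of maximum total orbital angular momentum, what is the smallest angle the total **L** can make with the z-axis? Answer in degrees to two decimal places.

The total orbital quantum number L ranges from |l₁ − l₂| to l₁ + l₂ in integer steps.
So L can be 2, 3, 4.
The maximum is L = 4, with |L_tot| = ℏ√(4·5) = 2√5 ℏ.
The minimum angle with z is arccos(4/√20) ≈ 26.57°.

θ_min ≈ 26.57°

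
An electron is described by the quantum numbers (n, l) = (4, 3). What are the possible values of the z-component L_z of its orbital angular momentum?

L_z ∈ {−3ℏ, −2ℏ, −ℏ, 0, ℏ, 2ℏ, 3ℏ}

L_z = m_l ℏ with m_l ranging from −l to +l in integer steps.
For l = 3: m_l ∈ {-3, -2, -1, 0, 1, 2, 3}.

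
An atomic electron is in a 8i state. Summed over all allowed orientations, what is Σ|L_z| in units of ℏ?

For 8i, l = 6.
The allowed m_l values are -6, -5, -4, -3, -2, -1, 0, 1, 2, 3, 4, 5, 6.
Σ|m_l| = 2·6(6+1)/2 = 42.

Σ|L_z| = 42 ℏ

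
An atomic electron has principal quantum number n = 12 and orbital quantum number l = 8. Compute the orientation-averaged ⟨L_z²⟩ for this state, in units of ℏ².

The allowed m_l values are -8, -7, -6, -5, -4, -3, -2, -1, 0, 1, 2, 3, 4, 5, 6, 7, 8.
⟨L_z²⟩ = ℏ²·(Σ m_l²)/(2l+1) = ℏ²·408/17 = 24ℏ².

⟨L_z²⟩ = 24 ℏ²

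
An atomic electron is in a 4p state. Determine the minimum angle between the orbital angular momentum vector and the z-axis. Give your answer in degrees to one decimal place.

The 4p subshell has l = 1.
|L|² = l(l+1)ℏ² = 2ℏ², so |L| = √2 ℏ.
The smallest angle corresponds to the largest L_z, i.e. m_l = l = 1, giving L_z = 1ℏ.
cos θ_min = 1/√2, so θ_min ≈ 45.0°.

θ_min ≈ 45.0°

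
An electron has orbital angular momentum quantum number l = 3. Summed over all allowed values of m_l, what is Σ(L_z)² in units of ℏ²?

The allowed m_l values are -3, -2, -1, 0, 1, 2, 3.
Σ m_l² = l(l+1)(2l+1)/3 = 3·4·7/3 = 28.

Σ(L_z)² = 28 ℏ²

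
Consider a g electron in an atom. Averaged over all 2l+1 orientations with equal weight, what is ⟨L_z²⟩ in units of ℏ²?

For a g orbital, l = 4.
The allowed m_l values are -4, -3, -2, -1, 0, 1, 2, 3, 4.
⟨L_z²⟩ = ℏ²·l(l+1)/3 = 6.667ℏ².

⟨L_z²⟩ = 6.667 ℏ²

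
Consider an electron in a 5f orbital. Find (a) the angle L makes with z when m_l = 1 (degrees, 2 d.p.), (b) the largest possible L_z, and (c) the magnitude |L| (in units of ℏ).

For 5f, l = 3.
For m_l = 1: cos θ = 1/√12, θ ≈ 73.22°.
L_z,max = lℏ = 3ℏ.
|L| = ℏ√(3·4) = 2√3 ℏ ≈ 3.464ℏ.

θ(m_l=1) ≈ 73.22°; L_z,max = 3ℏ; |L| = 2√3 ℏ ≈ 3.464ℏ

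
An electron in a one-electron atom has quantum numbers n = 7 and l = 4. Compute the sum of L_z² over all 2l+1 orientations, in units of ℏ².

The allowed m_l values are -4, -3, -2, -1, 0, 1, 2, 3, 4.
Σ m_l² = l(l+1)(2l+1)/3 = 4·5·9/3 = 60.

Σ(L_z)² = 60 ℏ²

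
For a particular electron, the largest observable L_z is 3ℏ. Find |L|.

L_z,max = lℏ, so l = 3.
|L| = ℏ√(l(l+1)) = 2√3 ℏ.

|L| = 2√3 ℏ ≈ 3.464ℏ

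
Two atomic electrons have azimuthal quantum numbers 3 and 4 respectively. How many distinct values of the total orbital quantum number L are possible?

By the triangle rule, |l₁ − l₂| ≤ L ≤ l₁ + l₂.
So L can be 1, 2, 3, 4, 5, 6, 7.
That is 7 values.

7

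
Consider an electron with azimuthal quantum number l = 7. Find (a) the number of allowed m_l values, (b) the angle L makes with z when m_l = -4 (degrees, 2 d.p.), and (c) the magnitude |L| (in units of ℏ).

There are 2l+1 = 15 values of m_l.
For m_l = -4: cos θ = -4/√56, θ ≈ 122.31°.
|L| = ℏ√(7·8) = 2√14 ℏ ≈ 7.483ℏ.

15 values; θ(m_l=-4) ≈ 122.31°; |L| = 2√14 ℏ ≈ 7.483ℏ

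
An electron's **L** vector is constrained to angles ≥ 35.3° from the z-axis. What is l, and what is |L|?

cos θ_min = l/√(l(l+1)) = √(l/(l+1)), so l/(l+1) = cos²(35.3°) = 0.6661.
Thus l = 0.6661/(1 − 0.6661) ≈ 2.
Then |L| = ℏ√(2·3) = √6 ℏ.

l = 2, |L| = √6 ℏ ≈ 2.449ℏ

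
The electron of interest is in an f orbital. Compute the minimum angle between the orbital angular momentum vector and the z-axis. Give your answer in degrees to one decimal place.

The letter f corresponds to l = 3.
|L|² = l(l+1)ℏ² = 12ℏ², so |L| = 2√3 ℏ.
The smallest angle corresponds to the largest L_z, i.e. m_l = l = 3, giving L_z = 3ℏ.
cos θ_min = 3/√12, so θ_min ≈ 30.0°.

θ_min ≈ 30.0°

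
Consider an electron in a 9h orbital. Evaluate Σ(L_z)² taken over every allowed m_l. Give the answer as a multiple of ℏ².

9h means n = 9, l = 5.
m_l runs from −5 to 5, i.e. {-5, -4, -3, -2, -1, 0, 1, 2, 3, 4, 5}.
Σ m_l² = 2·(1 + 4 + 9 + 16 + 25) = 110.

Σ(L_z)² = 110 ℏ²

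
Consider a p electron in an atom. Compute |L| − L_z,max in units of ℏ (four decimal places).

For a p orbital, l = 1.
|L| = √2 ℏ ≈ 1.4142ℏ, while L_z,max = lℏ = 1ℏ.
The difference is (√2 − 1)ℏ ≈ 0.4142ℏ.

|L| − L_z,max ≈ 0.4142ℏ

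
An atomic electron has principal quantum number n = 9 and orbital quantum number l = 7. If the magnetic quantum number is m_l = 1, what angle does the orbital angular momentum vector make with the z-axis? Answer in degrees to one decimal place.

θ ≈ 82.3°

|L| = √(l(l+1)) ℏ = 2√14 ℏ.
L_z = m_l ℏ = 1ℏ.
cos θ = L_z/|L| = 1/√56, so θ ≈ 82.3°.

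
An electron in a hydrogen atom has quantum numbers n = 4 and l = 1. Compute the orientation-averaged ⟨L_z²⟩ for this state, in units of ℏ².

m_l runs from −1 to 1, i.e. {-1, 0, 1}.
Average of L_z² over 3 states: 2/3 ℏ² = 0.6667 ℏ².

⟨L_z²⟩ = 0.6667 ℏ²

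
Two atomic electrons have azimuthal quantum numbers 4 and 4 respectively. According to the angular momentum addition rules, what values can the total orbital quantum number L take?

L runs from |4 − 4| = 0 to 4 + 4 = 8.
So L can be 0, 1, 2, 3, 4, 5, 6, 7, 8.

L = 0, 1, 2, 3, 4, 5, 6, 7, 8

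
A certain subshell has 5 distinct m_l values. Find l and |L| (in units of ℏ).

l = 2, |L| = √6 ℏ ≈ 2.449ℏ

5 = 2l + 1, so l = (5−1)/2 = 2.
Then |L| = √(l(l+1)) ℏ = √6 ℏ.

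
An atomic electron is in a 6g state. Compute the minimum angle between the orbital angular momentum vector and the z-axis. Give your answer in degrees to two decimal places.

The 6g subshell has l = 4.
|L| = ℏ√(l(l+1)) = 2√5 ℏ.
The smallest angle corresponds to the largest L_z, i.e. m_l = l = 4, giving L_z = 4ℏ.
cos θ_min = 4/√20, so θ_min ≈ 26.57°.

θ_min ≈ 26.57°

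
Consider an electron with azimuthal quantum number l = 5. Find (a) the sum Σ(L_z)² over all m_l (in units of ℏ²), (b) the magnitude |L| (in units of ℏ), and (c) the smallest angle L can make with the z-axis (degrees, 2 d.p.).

Σ(L_z)² = 110 ℏ²; |L| = √30 ℏ ≈ 5.477ℏ; θ_min ≈ 24.09°

Σ m_l² = 110, so Σ(L_z)² = 110 ℏ².
|L| = ℏ√(5·6) = √30 ℏ ≈ 5.477ℏ.
cos θ_min = 5/√30, so θ_min ≈ 24.09°.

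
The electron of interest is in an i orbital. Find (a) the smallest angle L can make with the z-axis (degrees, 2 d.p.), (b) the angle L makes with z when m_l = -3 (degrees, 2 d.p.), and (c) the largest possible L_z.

For an i orbital, l = 6.
cos θ_min = 6/√42, so θ_min ≈ 22.21°.
For m_l = -3: cos θ = -3/√42, θ ≈ 117.58°.
L_z,max = lℏ = 6ℏ.

θ_min ≈ 22.21°; θ(m_l=-3) ≈ 117.58°; L_z,max = 6ℏ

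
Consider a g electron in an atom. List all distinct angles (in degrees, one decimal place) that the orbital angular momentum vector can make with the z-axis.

θ ∈ {26.6°, 47.9°, 63.4°, 77.1°, 90.0°, 102.9°, 116.6°, 132.1°, 153.4°}

The letter g corresponds to l = 4.
|L| = ℏ√(l(l+1)) = 2√5 ℏ.
cos θ = m_l/√20 for each m_l ∈ {-4, -3, -2, -1, 0, 1, 2, 3, 4}.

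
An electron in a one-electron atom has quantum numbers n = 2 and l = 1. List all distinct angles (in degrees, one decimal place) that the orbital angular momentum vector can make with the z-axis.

θ ∈ {45.0°, 90.0°, 135.0°}

|L| = √(l(l+1)) ℏ = √2 ℏ.
cos θ = m_l/√2 for each m_l ∈ {-1, 0, 1}.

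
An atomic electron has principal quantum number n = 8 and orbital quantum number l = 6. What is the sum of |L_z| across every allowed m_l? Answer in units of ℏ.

Σ|L_z| = 42 ℏ

m_l runs from −6 to 6, i.e. {-6, -5, -4, -3, -2, -1, 0, 1, 2, 3, 4, 5, 6}.
Σ|m_l| = 2·6(6+1)/2 = 42.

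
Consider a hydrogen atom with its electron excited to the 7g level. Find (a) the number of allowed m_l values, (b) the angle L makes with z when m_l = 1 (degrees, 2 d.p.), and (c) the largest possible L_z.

The 7g level has l = 4.
There are 2l+1 = 9 values of m_l.
For m_l = 1: cos θ = 1/√20, θ ≈ 77.08°.
L_z,max = lℏ = 4ℏ.

9 values; θ(m_l=1) ≈ 77.08°; L_z,max = 4ℏ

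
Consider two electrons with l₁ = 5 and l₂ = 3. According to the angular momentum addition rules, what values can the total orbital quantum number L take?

Angular momentum addition gives L = |l₁ − l₂|, …, l₁ + l₂.
Allowed values: L = 2, 3, 4, 5, 6, 7, 8.

L = 2, 3, 4, 5, 6, 7, 8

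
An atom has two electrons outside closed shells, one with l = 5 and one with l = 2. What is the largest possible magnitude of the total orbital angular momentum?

|L_tot|_max = 2√14 ℏ ≈ 7.483ℏ

The total orbital quantum number L ranges from |l₁ − l₂| to l₁ + l₂ in integer steps.
So L can be 3, 4, 5, 6, 7.
The largest magnitude corresponds to L = 7: |L_tot| = ℏ√(7·8) = 2√14 ℏ.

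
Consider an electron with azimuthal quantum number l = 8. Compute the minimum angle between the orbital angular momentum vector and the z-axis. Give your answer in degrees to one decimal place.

θ_min ≈ 19.5°

|L| = √(l(l+1)) ℏ = 6√2 ℏ.
The smallest angle corresponds to the largest L_z, i.e. m_l = l = 8, giving L_z = 8ℏ.
cos θ_min = 8/√72, so θ_min ≈ 19.5°.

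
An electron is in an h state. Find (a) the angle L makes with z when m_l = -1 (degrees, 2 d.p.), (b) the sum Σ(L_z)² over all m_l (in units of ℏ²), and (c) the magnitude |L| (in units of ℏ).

θ(m_l=-1) ≈ 100.52°; Σ(L_z)² = 110 ℏ²; |L| = √30 ℏ ≈ 5.477ℏ

An h state has l = 5.
For m_l = -1: cos θ = -1/√30, θ ≈ 100.52°.
Σ m_l² = 110, so Σ(L_z)² = 110 ℏ².
|L| = ℏ√(5·6) = √30 ℏ ≈ 5.477ℏ.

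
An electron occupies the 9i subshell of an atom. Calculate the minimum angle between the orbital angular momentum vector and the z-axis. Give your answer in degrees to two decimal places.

The 9i subshell has l = 6.
|L|² = l(l+1)ℏ² = 42ℏ², so |L| = √42 ℏ.
The smallest angle corresponds to the largest L_z, i.e. m_l = l = 6, giving L_z = 6ℏ.
cos θ_min = 6/√42, so θ_min ≈ 22.21°.

θ_min ≈ 22.21°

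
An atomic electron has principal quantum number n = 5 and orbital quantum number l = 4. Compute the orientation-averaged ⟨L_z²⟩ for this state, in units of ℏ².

⟨L_z²⟩ = 6.667 ℏ²

m_l ∈ {-4, -3, -2, -1, 0, 1, 2, 3, 4}.
⟨L_z²⟩ = ℏ²·(Σ m_l²)/(2l+1) = ℏ²·60/9 = 6.667ℏ².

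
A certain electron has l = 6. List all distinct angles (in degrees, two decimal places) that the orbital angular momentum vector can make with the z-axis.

θ ∈ {22.21°, 39.51°, 51.89°, 62.42°, 72.02°, 81.12°, 90.00°, 98.88°, 107.98°, 117.58°, 128.11°, 140.49°, 157.79°}

|L|² = l(l+1)ℏ² = 42ℏ², so |L| = √42 ℏ.
cos θ = m_l/√42 for each m_l ∈ {-6, -5, -4, -3, -2, -1, 0, 1, 2, 3, 4, 5, 6}.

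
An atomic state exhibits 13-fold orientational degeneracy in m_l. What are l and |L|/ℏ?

l = 6, |L| = √42 ℏ ≈ 6.481ℏ

Since there are 2l+1 = 13 values of m_l, l = 6.
|L| = ℏ√(l(l+1)) = ℏ√(6·7) = √42 ℏ.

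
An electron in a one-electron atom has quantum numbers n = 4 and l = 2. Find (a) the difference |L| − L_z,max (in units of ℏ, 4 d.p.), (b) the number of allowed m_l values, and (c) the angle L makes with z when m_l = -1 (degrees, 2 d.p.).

|L|−L_z,max ≈ 0.4495ℏ; 5 values; θ(m_l=-1) ≈ 114.09°

|L| − L_z,max = (√6 − 2)ℏ ≈ 0.4495ℏ.
There are 2l+1 = 5 values of m_l.
For m_l = -1: cos θ = -1/√6, θ ≈ 114.09°.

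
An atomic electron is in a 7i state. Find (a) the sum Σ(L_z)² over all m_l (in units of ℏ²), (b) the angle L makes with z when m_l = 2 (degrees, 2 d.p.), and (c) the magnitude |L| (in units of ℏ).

Σ(L_z)² = 182 ℏ²; θ(m_l=2) ≈ 72.02°; |L| = √42 ℏ ≈ 6.481ℏ

The 7i subshell has l = 6.
Σ m_l² = 182, so Σ(L_z)² = 182 ℏ².
For m_l = 2: cos θ = 2/√42, θ ≈ 72.02°.
|L| = ℏ√(6·7) = √42 ℏ ≈ 6.481ℏ.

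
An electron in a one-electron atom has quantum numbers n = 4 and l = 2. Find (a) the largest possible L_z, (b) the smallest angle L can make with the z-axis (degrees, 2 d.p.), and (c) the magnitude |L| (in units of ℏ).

L_z,max = 2ℏ; θ_min ≈ 35.26°; |L| = √6 ℏ ≈ 2.449ℏ

L_z,max = lℏ = 2ℏ.
cos θ_min = 2/√6, so θ_min ≈ 35.26°.
|L| = ℏ√(2·3) = √6 ℏ ≈ 2.449ℏ.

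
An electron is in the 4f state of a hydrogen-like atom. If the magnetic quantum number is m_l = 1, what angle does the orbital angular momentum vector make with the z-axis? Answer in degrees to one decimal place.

4f means n = 4, l = 3.
|L|² = l(l+1)ℏ² = 12ℏ², so |L| = 2√3 ℏ.
L_z = m_l ℏ = 1ℏ.
cos θ = L_z/|L| = 1/√12, so θ ≈ 73.2°.

θ ≈ 73.2°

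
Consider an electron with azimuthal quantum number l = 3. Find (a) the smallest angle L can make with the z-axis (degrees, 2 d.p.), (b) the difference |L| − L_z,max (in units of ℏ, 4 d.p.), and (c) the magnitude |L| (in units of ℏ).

θ_min ≈ 30.00°; |L|−L_z,max ≈ 0.4641ℏ; |L| = 2√3 ℏ ≈ 3.464ℏ

cos θ_min = 3/√12, so θ_min ≈ 30.00°.
|L| − L_z,max = (2√3 − 3)ℏ ≈ 0.4641ℏ.
|L| = ℏ√(3·4) = 2√3 ℏ ≈ 3.464ℏ.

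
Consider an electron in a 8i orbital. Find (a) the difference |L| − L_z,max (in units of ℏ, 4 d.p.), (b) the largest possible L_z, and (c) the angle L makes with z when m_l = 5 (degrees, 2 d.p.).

|L|−L_z,max ≈ 0.4807ℏ; L_z,max = 6ℏ; θ(m_l=5) ≈ 39.51°

For 8i, l = 6.
|L| − L_z,max = (√42 − 6)ℏ ≈ 0.4807ℏ.
L_z,max = lℏ = 6ℏ.
For m_l = 5: cos θ = 5/√42, θ ≈ 39.51°.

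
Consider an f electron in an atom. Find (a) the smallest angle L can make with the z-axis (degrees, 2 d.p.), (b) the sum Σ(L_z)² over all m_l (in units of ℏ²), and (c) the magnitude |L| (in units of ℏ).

θ_min ≈ 30.00°; Σ(L_z)² = 28 ℏ²; |L| = 2√3 ℏ ≈ 3.464ℏ

The letter f corresponds to l = 3.
cos θ_min = 3/√12, so θ_min ≈ 30.00°.
Σ m_l² = 28, so Σ(L_z)² = 28 ℏ².
|L| = ℏ√(3·4) = 2√3 ℏ ≈ 3.464ℏ.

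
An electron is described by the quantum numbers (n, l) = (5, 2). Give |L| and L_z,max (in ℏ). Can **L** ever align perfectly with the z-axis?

|L| = √6 ℏ ≈ 2.4495ℏ, while L_z,max = lℏ = 2ℏ.
Since |L| > L_z,max, the vector can never point exactly along z; the closest it comes is θ_min = arccos(2/√6) ≈ 35.3°.

No: L_z,max = 2ℏ < |L| = √6 ℏ ≈ 2.449ℏ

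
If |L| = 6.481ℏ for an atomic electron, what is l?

l = 6

(|L|/ℏ)² = l(l+1) = 42.
l² + l − 42 = 0 ⇒ l = 6.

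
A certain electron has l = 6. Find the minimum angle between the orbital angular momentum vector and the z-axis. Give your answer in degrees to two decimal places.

|L| = ℏ√(l(l+1)) = √42 ℏ.
The smallest angle corresponds to the largest L_z, i.e. m_l = l = 6, giving L_z = 6ℏ.
cos θ_min = 6/√42, so θ_min ≈ 22.21°.

θ_min ≈ 22.21°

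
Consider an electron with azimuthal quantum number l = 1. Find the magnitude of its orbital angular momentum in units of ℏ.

|L| = ℏ√(l(l+1)) = ℏ√(1·2) = √2 ℏ

|L| = √2 ℏ ≈ 1.414ℏ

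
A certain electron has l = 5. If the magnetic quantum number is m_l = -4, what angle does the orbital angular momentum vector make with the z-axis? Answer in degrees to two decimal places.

|L|² = l(l+1)ℏ² = 30ℏ², so |L| = √30 ℏ.
L_z = m_l ℏ = −4ℏ.
cos θ = L_z/|L| = -4/√30, so θ ≈ 136.91°.

θ ≈ 136.91°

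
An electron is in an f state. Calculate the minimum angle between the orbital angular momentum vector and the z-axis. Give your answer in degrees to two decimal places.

θ_min ≈ 30.00°

The letter f corresponds to l = 3.
|L| = ℏ√(l(l+1)) = 2√3 ℏ.
The smallest angle corresponds to the largest L_z, i.e. m_l = l = 3, giving L_z = 3ℏ.
cos θ_min = 3/√12, so θ_min ≈ 30.00°.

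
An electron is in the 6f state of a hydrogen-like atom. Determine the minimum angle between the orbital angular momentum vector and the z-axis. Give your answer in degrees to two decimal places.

θ_min ≈ 30.00°

6f means n = 6, l = 3.
|L| = √(l(l+1)) ℏ = 2√3 ℏ.
The smallest angle corresponds to the largest L_z, i.e. m_l = l = 3, giving L_z = 3ℏ.
cos θ_min = 3/√12, so θ_min ≈ 30.00°.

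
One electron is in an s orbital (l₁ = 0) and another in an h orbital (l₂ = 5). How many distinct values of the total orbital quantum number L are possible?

By the triangle rule, |l₁ − l₂| ≤ L ≤ l₁ + l₂.
Allowed values: L = 5.
That is 1 value.

1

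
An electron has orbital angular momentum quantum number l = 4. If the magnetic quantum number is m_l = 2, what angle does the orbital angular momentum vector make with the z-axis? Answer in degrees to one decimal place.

θ ≈ 63.4°

|L|² = l(l+1)ℏ² = 20ℏ², so |L| = 2√5 ℏ.
L_z = m_l ℏ = 2ℏ.
cos θ = L_z/|L| = 2/√20, so θ ≈ 63.4°.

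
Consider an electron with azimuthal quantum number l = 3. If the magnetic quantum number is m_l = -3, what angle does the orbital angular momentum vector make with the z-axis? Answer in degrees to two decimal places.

θ ≈ 150.00°

|L|² = l(l+1)ℏ² = 12ℏ², so |L| = 2√3 ℏ.
L_z = m_l ℏ = −3ℏ.
cos θ = L_z/|L| = -3/√12, so θ ≈ 150.00°.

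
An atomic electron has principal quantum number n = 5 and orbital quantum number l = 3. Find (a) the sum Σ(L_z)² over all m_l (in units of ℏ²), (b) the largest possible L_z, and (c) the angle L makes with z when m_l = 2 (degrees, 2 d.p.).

Σ m_l² = 28, so Σ(L_z)² = 28 ℏ².
L_z,max = lℏ = 3ℏ.
For m_l = 2: cos θ = 2/√12, θ ≈ 54.74°.

Σ(L_z)² = 28 ℏ²; L_z,max = 3ℏ; θ(m_l=2) ≈ 54.74°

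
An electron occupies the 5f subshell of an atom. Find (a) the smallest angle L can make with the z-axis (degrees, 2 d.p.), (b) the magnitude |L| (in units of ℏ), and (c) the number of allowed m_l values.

θ_min ≈ 30.00°; |L| = 2√3 ℏ ≈ 3.464ℏ; 7 values

5f means n = 5, l = 3.
cos θ_min = 3/√12, so θ_min ≈ 30.00°.
|L| = ℏ√(3·4) = 2√3 ℏ ≈ 3.464ℏ.
There are 2l+1 = 7 values of m_l.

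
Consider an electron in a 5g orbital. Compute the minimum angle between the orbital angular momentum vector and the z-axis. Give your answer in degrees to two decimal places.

5g means n = 5, l = 4.
|L| = √(l(l+1)) ℏ = 2√5 ℏ.
The smallest angle corresponds to the largest L_z, i.e. m_l = l = 4, giving L_z = 4ℏ.
cos θ_min = 4/√20, so θ_min ≈ 26.57°.

θ_min ≈ 26.57°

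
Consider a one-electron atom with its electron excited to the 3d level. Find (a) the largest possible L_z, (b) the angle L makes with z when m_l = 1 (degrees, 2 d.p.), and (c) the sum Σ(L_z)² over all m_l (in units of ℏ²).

L_z,max = 2ℏ; θ(m_l=1) ≈ 65.91°; Σ(L_z)² = 10 ℏ²

The 3d level has l = 2.
L_z,max = lℏ = 2ℏ.
For m_l = 1: cos θ = 1/√6, θ ≈ 65.91°.
Σ m_l² = 10, so Σ(L_z)² = 10 ℏ².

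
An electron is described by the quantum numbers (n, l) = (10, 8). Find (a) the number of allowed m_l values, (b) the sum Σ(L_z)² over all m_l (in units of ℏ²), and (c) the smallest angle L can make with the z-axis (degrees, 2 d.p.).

17 values; Σ(L_z)² = 408 ℏ²; θ_min ≈ 19.47°

There are 2l+1 = 17 values of m_l.
Σ m_l² = 408, so Σ(L_z)² = 408 ℏ².
cos θ_min = 8/√72, so θ_min ≈ 19.47°.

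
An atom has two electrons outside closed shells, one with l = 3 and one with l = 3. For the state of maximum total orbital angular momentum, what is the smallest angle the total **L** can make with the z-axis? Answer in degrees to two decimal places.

By the triangle rule, |l₁ − l₂| ≤ L ≤ l₁ + l₂.
L ∈ {0, 1, 2, 3, 4, 5, 6}.
The maximum is L = 6, with |L_tot| = ℏ√(6·7) = √42 ℏ.
The minimum angle with z is arccos(6/√42) ≈ 22.21°.

θ_min ≈ 22.21°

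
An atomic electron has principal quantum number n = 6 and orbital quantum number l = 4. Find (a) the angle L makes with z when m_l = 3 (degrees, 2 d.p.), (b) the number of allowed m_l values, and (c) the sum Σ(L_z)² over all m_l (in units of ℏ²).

For m_l = 3: cos θ = 3/√20, θ ≈ 47.87°.
There are 2l+1 = 9 values of m_l.
Σ m_l² = 60, so Σ(L_z)² = 60 ℏ².

θ(m_l=3) ≈ 47.87°; 9 values; Σ(L_z)² = 60 ℏ²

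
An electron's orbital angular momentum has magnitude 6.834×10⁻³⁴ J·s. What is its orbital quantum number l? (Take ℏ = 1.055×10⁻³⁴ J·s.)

l = 6

Dividing by ℏ: |L|/ℏ ≈ 6.478.
Set l(l+1) = 41.96; the integer solution is l = 6.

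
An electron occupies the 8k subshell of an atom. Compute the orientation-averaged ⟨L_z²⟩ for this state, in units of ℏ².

⟨L_z²⟩ = 18.67 ℏ²

8k means n = 8, l = 7.
m_l ∈ {-7, -6, -5, -4, -3, -2, -1, 0, 1, 2, 3, 4, 5, 6, 7}.
⟨L_z²⟩ = ℏ²·l(l+1)/3 = 18.67ℏ².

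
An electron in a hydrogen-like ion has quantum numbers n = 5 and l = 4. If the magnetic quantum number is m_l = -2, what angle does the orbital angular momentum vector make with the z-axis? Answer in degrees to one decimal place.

θ ≈ 116.6°

|L| = ℏ√(l(l+1)) = 2√5 ℏ.
L_z = m_l ℏ = −2ℏ.
cos θ = L_z/|L| = -2/√20, so θ ≈ 116.6°.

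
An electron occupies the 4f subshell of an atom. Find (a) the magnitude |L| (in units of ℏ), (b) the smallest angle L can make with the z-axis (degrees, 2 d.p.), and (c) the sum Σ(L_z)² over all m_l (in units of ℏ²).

|L| = 2√3 ℏ ≈ 3.464ℏ; θ_min ≈ 30.00°; Σ(L_z)² = 28 ℏ²

The 4f subshell has l = 3.
|L| = ℏ√(3·4) = 2√3 ℏ ≈ 3.464ℏ.
cos θ_min = 3/√12, so θ_min ≈ 30.00°.
Σ m_l² = 28, so Σ(L_z)² = 28 ℏ².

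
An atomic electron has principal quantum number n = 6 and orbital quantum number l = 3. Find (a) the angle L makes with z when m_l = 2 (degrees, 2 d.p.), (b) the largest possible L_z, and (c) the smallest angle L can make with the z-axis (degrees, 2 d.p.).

θ(m_l=2) ≈ 54.74°; L_z,max = 3ℏ; θ_min ≈ 30.00°

For m_l = 2: cos θ = 2/√12, θ ≈ 54.74°.
L_z,max = lℏ = 3ℏ.
cos θ_min = 3/√12, so θ_min ≈ 30.00°.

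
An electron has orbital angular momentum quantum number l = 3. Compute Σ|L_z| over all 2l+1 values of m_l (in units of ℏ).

Σ|L_z| = 12 ℏ

m_l runs from −3 to 3, i.e. {-3, -2, -1, 0, 1, 2, 3}.
Σ|m_l| = 2·3(3+1)/2 = 12.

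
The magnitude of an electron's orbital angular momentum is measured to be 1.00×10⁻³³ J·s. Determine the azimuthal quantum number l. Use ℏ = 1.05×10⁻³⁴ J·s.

Dividing by ℏ: |L|/ℏ ≈ 9.524.
(|L|/ℏ)² = l(l+1) ≈ 90.70 ⇒ l = 9.

l = 9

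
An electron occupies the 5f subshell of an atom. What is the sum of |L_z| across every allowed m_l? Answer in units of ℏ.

5f means n = 5, l = 3.
m_l runs from −3 to 3, i.e. {-3, -2, -1, 0, 1, 2, 3}.
Σ|m_l| = 2·3(3+1)/2 = 12.

Σ|L_z| = 12 ℏ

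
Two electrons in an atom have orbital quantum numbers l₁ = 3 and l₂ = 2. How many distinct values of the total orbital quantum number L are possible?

5

L runs from |3 − 2| = 1 to 3 + 2 = 5.
L ∈ {1, 2, 3, 4, 5}.
That is 5 values.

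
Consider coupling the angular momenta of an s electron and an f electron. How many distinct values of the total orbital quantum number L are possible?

By the triangle rule, |l₁ − l₂| ≤ L ≤ l₁ + l₂.
Allowed values: L = 3.
That is 1 value.

1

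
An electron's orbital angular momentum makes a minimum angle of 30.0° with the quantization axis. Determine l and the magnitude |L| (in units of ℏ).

cos θ_min = l/√(l(l+1)) = √(l/(l+1)), so l/(l+1) = cos²(30.0°) = 0.7500.
Thus l = 0.7500/(1 − 0.7500) ≈ 3.
Then |L| = ℏ√(3·4) = 2√3 ℏ.

l = 3, |L| = 2√3 ℏ ≈ 3.464ℏ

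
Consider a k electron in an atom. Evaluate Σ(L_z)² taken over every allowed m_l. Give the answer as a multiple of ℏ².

Σ(L_z)² = 280 ℏ²

A k state has l = 7.
m_l ∈ {-7, -6, -5, -4, -3, -2, -1, 0, 1, 2, 3, 4, 5, 6, 7}.
Summing m² from −7 to 7: Σ m_l² = 280.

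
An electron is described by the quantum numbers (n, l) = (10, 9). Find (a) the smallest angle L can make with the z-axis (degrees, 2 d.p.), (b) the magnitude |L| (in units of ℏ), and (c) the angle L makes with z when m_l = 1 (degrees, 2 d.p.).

θ_min ≈ 18.43°; |L| = 3√10 ℏ ≈ 9.487ℏ; θ(m_l=1) ≈ 83.95°

cos θ_min = 9/√90, so θ_min ≈ 18.43°.
|L| = ℏ√(9·10) = 3√10 ℏ ≈ 9.487ℏ.
For m_l = 1: cos θ = 1/√90, θ ≈ 83.95°.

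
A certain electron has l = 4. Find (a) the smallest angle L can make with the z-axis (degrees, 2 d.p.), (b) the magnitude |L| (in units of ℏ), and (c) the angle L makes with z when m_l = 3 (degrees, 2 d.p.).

θ_min ≈ 26.57°; |L| = 2√5 ℏ ≈ 4.472ℏ; θ(m_l=3) ≈ 47.87°

cos θ_min = 4/√20, so θ_min ≈ 26.57°.
|L| = ℏ√(4·5) = 2√5 ℏ ≈ 4.472ℏ.
For m_l = 3: cos θ = 3/√20, θ ≈ 47.87°.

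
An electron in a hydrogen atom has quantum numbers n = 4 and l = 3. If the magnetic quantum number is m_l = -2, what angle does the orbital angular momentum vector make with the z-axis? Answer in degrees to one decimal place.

|L|² = l(l+1)ℏ² = 12ℏ², so |L| = 2√3 ℏ.
L_z = m_l ℏ = −2ℏ.
cos θ = L_z/|L| = -2/√12, so θ ≈ 125.3°.

θ ≈ 125.3°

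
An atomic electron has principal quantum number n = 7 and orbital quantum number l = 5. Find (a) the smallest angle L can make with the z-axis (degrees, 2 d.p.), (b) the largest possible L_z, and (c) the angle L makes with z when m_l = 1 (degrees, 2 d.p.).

θ_min ≈ 24.09°; L_z,max = 5ℏ; θ(m_l=1) ≈ 79.48°

cos θ_min = 5/√30, so θ_min ≈ 24.09°.
L_z,max = lℏ = 5ℏ.
For m_l = 1: cos θ = 1/√30, θ ≈ 79.48°.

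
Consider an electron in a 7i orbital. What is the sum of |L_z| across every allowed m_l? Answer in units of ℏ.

Σ|L_z| = 42 ℏ

The 7i subshell has l = 6.
m_l ∈ {-6, -5, -4, -3, -2, -1, 0, 1, 2, 3, 4, 5, 6}.
Σ|m_l| = 2·6(6+1)/2 = 42.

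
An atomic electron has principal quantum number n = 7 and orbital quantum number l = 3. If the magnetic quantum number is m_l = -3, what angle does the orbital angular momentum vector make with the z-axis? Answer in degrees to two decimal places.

|L| = √(l(l+1)) ℏ = 2√3 ℏ.
L_z = m_l ℏ = −3ℏ.
cos θ = L_z/|L| = -3/√12, so θ ≈ 150.00°.

θ ≈ 150.00°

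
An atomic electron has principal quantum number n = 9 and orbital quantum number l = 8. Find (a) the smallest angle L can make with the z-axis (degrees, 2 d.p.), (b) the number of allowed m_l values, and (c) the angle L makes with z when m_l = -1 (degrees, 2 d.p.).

cos θ_min = 8/√72, so θ_min ≈ 19.47°.
There are 2l+1 = 17 values of m_l.
For m_l = -1: cos θ = -1/√72, θ ≈ 96.77°.

θ_min ≈ 19.47°; 17 values; θ(m_l=-1) ≈ 96.77°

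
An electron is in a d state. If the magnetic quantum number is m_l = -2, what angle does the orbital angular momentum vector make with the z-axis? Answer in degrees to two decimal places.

For a d orbital, l = 2.
|L| = ℏ√(l(l+1)) = √6 ℏ.
L_z = m_l ℏ = −2ℏ.
cos θ = L_z/|L| = -2/√6, so θ ≈ 144.74°.

θ ≈ 144.74°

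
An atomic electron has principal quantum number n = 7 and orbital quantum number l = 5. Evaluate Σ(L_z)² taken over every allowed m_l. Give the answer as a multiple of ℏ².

Σ(L_z)² = 110 ℏ²

m_l runs from −5 to 5, i.e. {-5, -4, -3, -2, -1, 0, 1, 2, 3, 4, 5}.
Σ m_l² = l(l+1)(2l+1)/3 = 5·6·11/3 = 110.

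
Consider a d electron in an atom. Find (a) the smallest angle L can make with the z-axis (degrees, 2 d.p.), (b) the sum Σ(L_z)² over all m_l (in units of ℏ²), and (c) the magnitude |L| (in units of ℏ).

For a d orbital, l = 2.
cos θ_min = 2/√6, so θ_min ≈ 35.26°.
Σ m_l² = 10, so Σ(L_z)² = 10 ℏ².
|L| = ℏ√(2·3) = √6 ℏ ≈ 2.449ℏ.

θ_min ≈ 35.26°; Σ(L_z)² = 10 ℏ²; |L| = √6 ℏ ≈ 2.449ℏ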